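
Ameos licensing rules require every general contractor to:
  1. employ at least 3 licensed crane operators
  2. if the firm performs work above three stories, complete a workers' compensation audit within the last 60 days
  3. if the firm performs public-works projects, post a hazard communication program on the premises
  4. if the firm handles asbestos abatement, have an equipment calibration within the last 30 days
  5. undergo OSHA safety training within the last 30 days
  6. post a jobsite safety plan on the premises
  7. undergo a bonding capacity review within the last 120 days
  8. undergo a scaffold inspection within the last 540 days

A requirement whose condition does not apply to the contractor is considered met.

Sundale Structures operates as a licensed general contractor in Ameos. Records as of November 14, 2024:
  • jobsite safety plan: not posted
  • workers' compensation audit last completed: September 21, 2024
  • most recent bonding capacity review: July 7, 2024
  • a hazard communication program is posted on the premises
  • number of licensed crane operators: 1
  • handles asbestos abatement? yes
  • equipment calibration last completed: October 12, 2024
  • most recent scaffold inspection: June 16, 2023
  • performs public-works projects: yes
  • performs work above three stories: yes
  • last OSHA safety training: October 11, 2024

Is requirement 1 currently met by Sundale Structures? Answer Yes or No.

No

1. licensed crane operators 1 < 3 → not met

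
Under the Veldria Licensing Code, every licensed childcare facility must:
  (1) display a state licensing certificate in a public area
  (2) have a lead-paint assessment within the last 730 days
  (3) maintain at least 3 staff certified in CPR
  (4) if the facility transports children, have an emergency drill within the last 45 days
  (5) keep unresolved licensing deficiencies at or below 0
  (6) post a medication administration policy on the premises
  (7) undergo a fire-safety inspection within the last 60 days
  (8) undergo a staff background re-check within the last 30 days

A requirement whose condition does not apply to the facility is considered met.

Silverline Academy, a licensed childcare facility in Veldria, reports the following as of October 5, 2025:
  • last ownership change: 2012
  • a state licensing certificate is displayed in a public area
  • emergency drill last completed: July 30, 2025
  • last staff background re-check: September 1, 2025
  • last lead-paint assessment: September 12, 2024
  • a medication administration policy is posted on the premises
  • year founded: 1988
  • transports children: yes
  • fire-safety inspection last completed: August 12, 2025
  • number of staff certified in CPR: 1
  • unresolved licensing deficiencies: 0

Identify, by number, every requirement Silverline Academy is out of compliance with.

3, 4, 8

1. state licensing certificate present → met
2. lead-paint assessment 388 days ago vs limit 730 → met
3. staff certified in CPR 1 < 3 → not met
4. condition 'transports children' holds; emergency drill 67 days ago vs limit 45 → not met
5. unresolved licensing deficiencies 0 ≤ 0 → met
6. medication administration policy present → met
7. fire-safety inspection 54 days ago vs limit 60 → met
8. staff background re-check 34 days ago vs limit 30 → not met
Not met: 3, 4, 8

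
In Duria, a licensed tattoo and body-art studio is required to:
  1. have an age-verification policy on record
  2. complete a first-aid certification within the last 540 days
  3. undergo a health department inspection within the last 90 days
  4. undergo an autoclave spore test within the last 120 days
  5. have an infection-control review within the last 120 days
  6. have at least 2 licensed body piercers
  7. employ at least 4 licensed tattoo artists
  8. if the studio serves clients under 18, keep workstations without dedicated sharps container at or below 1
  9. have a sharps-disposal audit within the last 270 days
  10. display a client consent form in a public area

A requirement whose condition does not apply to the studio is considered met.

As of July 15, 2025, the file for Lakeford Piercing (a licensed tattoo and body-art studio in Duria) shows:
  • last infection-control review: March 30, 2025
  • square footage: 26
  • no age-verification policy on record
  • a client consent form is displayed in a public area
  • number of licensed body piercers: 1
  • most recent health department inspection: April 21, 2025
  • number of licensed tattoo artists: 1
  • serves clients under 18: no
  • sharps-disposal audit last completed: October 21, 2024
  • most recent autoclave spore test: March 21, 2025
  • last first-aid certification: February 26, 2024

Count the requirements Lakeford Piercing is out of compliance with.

3

1. age-verification policy absent → not met
2. first-aid certification 505 days ago vs limit 540 → met
3. health department inspection 85 days ago vs limit 90 → met
4. autoclave spore test 116 days ago vs limit 120 → met
5. infection-control review 107 days ago vs limit 120 → met
6. licensed body piercers 1 < 2 → not met
7. licensed tattoo artists 1 < 4 → not met
8. condition 'serves clients under 18' does not hold → requirement n/a → met
9. sharps-disposal audit 267 days ago vs limit 270 → met
10. client consent form present → met
Not met: 3 of 10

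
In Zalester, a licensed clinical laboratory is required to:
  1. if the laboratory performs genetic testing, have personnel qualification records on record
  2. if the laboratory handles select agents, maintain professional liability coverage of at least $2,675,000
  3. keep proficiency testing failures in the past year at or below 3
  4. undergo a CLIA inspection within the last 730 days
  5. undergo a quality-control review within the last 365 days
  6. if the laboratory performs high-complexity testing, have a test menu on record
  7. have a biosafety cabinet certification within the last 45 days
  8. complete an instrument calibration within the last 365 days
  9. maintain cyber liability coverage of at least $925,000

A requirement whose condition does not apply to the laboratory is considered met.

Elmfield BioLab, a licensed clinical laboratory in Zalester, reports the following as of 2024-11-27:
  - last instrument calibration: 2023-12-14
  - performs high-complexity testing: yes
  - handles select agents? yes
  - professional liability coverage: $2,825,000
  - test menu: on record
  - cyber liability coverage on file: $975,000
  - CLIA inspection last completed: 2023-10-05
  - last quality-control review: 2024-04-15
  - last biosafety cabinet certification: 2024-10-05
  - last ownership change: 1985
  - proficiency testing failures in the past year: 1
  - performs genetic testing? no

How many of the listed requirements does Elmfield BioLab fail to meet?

1. condition 'performs genetic testing' does not hold → requirement n/a → met
2. condition 'handles select agents' holds; professional liability coverage $2,825,000 ≥ $2,675,000 → met
3. proficiency testing failures in the past year 1 ≤ 3 → met
4. CLIA inspection 419 days ago vs limit 730 → met
5. quality-control review 226 days ago vs limit 365 → met
6. condition 'performs high-complexity testing' holds; test menu present → met
7. biosafety cabinet certification 53 days ago vs limit 45 → not met
8. instrument calibration 349 days ago vs limit 365 → met
9. cyber liability coverage $975,000 ≥ $925,000 → met
Not met: 1 of 9

1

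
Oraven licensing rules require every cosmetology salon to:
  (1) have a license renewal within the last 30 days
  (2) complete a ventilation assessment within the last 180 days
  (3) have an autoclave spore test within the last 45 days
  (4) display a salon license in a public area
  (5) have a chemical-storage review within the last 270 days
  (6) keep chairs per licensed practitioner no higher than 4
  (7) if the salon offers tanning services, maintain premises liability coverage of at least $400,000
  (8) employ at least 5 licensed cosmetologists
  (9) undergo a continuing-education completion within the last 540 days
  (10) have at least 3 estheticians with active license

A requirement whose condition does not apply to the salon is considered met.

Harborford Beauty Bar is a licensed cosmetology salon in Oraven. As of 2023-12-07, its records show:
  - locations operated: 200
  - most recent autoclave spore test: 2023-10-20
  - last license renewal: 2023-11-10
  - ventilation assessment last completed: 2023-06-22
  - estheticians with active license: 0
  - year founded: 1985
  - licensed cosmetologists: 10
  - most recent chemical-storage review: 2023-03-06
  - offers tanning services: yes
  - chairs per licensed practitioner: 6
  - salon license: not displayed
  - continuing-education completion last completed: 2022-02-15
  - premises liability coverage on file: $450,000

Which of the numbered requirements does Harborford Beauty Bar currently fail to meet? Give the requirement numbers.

3, 4, 5, 6, 9, 10

1. license renewal 27 days ago vs limit 30 → met
2. ventilation assessment 168 days ago vs limit 180 → met
3. autoclave spore test 48 days ago vs limit 45 → not met
4. salon license absent → not met
5. chemical-storage review 276 days ago vs limit 270 → not met
6. chairs per licensed practitioner 6 > 4 → not met
7. condition 'offers tanning services' holds; premises liability coverage $450,000 ≥ $400,000 → met
8. licensed cosmetologists 10 ≥ 5 → met
9. continuing-education completion 660 days ago vs limit 540 → not met
10. estheticians with active license 0 < 3 → not met
Not met: 3, 4, 5, 6, 9, 10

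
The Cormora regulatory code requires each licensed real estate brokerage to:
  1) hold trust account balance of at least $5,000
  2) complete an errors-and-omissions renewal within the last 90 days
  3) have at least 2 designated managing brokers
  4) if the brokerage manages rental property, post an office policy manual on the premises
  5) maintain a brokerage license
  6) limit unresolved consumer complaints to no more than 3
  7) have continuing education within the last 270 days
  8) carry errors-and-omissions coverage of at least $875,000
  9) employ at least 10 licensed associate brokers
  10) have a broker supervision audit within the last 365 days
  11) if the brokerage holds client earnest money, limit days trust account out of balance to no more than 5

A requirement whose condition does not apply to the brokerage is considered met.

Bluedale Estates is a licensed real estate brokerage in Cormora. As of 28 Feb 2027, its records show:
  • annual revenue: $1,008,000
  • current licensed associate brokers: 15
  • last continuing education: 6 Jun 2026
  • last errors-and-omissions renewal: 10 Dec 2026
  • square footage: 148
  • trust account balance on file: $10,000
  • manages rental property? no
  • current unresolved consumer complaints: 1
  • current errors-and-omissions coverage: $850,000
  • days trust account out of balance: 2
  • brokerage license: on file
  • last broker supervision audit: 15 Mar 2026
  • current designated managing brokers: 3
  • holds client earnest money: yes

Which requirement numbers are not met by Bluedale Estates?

8

1. trust account balance $10,000 ≥ $5,000 → met
2. errors-and-omissions renewal 80 days ago vs limit 90 → met
3. designated managing brokers 3 ≥ 2 → met
4. condition 'manages rental property' does not hold → requirement n/a → met
5. brokerage license present → met
6. unresolved consumer complaints 1 ≤ 3 → met
7. continuing education 267 days ago vs limit 270 → met
8. errors-and-omissions coverage $850,000 < $875,000 → not met
9. licensed associate brokers 15 ≥ 10 → met
10. broker supervision audit 350 days ago vs limit 365 → met
11. condition 'holds client earnest money' holds; days trust account out of balance 2 ≤ 5 → met
Not met: 8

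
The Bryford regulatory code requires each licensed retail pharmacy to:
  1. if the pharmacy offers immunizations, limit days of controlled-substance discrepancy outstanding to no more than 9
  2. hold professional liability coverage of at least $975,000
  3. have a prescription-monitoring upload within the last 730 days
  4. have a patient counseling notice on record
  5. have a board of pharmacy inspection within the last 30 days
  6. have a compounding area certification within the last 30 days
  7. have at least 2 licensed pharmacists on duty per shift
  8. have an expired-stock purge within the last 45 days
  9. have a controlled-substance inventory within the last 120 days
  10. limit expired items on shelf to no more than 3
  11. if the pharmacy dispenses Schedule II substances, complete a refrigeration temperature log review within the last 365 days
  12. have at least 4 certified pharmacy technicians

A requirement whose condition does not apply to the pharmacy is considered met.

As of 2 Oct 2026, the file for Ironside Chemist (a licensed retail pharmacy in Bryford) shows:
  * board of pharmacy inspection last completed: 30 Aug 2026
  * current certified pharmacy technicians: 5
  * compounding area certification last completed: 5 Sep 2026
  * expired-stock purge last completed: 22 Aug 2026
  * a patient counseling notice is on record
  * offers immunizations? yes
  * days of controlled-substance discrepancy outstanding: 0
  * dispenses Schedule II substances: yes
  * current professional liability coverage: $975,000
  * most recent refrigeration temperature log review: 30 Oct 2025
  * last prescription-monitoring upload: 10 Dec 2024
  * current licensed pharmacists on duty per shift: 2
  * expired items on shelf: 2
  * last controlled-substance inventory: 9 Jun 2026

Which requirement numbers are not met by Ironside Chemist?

1. condition 'offers immunizations' holds; days of controlled-substance discrepancy outstanding 0 ≤ 9 → met
2. professional liability coverage $975,000 ≥ $975,000 → met
3. prescription-monitoring upload 661 days ago vs limit 730 → met
4. patient counseling notice present → met
5. board of pharmacy inspection 33 days ago vs limit 30 → not met
6. compounding area certification 27 days ago vs limit 30 → met
7. licensed pharmacists on duty per shift 2 ≥ 2 → met
8. expired-stock purge 41 days ago vs limit 45 → met
9. controlled-substance inventory 115 days ago vs limit 120 → met
10. expired items on shelf 2 ≤ 3 → met
11. condition 'dispenses Schedule II substances' holds; refrigeration temperature log review 337 days ago vs limit 365 → met
12. certified pharmacy technicians 5 ≥ 4 → met
Not met: 5

5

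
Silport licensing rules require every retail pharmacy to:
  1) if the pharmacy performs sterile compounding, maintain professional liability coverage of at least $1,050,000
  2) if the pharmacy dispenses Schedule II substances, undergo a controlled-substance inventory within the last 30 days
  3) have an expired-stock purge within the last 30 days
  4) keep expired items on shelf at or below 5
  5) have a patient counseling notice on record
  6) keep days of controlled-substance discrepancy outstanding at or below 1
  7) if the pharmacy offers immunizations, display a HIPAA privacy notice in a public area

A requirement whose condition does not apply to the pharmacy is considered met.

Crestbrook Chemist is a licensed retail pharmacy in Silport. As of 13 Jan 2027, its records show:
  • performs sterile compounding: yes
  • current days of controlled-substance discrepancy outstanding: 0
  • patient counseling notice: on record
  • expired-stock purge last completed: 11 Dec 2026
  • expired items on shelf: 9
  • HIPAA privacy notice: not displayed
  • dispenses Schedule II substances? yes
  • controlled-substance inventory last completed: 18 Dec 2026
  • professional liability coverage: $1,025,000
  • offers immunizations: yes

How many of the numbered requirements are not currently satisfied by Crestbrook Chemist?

4

1. condition 'performs sterile compounding' holds; professional liability coverage $1,025,000 < $1,050,000 → not met
2. condition 'dispenses Schedule II substances' holds; controlled-substance inventory 26 days ago vs limit 30 → met
3. expired-stock purge 33 days ago vs limit 30 → not met
4. expired items on shelf 9 > 5 → not met
5. patient counseling notice present → met
6. days of controlled-substance discrepancy outstanding 0 ≤ 1 → met
7. condition 'offers immunizations' holds; HIPAA privacy notice absent → not met
Not met: 4 of 7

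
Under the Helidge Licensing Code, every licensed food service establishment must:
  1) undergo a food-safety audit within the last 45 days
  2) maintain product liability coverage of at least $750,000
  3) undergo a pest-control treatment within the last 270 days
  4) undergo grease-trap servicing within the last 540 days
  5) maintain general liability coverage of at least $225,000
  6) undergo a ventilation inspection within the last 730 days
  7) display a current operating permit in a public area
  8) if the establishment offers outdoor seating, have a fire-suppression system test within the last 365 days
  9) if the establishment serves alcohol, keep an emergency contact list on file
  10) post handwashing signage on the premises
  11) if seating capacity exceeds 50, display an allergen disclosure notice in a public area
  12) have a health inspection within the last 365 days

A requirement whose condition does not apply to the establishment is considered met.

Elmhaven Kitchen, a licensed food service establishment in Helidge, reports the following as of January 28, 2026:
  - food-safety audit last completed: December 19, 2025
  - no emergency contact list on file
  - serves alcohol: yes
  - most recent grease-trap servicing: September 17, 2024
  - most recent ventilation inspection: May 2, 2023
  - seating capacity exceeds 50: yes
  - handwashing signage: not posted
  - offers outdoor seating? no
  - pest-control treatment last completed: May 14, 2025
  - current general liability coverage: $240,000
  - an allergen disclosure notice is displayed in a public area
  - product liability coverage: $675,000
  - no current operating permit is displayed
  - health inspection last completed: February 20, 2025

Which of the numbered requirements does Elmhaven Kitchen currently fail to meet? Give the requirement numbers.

2, 6, 7, 9, 10

1. food-safety audit 40 days ago vs limit 45 → met
2. product liability coverage $675,000 < $750,000 → not met
3. pest-control treatment 259 days ago vs limit 270 → met
4. grease-trap servicing 498 days ago vs limit 540 → met
5. general liability coverage $240,000 ≥ $225,000 → met
6. ventilation inspection 1002 days ago vs limit 730 → not met
7. current operating permit absent → not met
8. condition 'offers outdoor seating' does not hold → requirement n/a → met
9. condition 'serves alcohol' holds; emergency contact list absent → not met
10. handwashing signage absent → not met
11. condition 'seating capacity exceeds 50' holds; allergen disclosure notice present → met
12. health inspection 342 days ago vs limit 365 → met
Not met: 2, 6, 7, 9, 10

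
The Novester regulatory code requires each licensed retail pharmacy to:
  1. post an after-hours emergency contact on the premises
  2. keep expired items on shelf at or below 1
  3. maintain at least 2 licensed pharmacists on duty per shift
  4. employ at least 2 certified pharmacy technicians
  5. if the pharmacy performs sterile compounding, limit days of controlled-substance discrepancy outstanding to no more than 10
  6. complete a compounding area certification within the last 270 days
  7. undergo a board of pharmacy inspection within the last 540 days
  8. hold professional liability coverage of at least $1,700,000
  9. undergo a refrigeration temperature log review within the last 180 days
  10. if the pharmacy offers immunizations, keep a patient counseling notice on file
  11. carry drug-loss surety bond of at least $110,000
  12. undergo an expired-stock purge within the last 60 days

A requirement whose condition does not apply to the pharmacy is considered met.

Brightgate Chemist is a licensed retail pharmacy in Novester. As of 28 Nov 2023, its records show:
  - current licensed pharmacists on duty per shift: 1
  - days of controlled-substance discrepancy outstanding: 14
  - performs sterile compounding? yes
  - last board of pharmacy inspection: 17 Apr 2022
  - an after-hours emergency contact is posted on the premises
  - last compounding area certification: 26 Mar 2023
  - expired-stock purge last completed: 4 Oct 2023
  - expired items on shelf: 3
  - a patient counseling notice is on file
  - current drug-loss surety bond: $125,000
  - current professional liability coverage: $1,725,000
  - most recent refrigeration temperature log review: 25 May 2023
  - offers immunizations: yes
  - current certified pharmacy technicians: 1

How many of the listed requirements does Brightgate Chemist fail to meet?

6

1. after-hours emergency contact present → met
2. expired items on shelf 3 > 1 → not met
3. licensed pharmacists on duty per shift 1 < 2 → not met
4. certified pharmacy technicians 1 < 2 → not met
5. condition 'performs sterile compounding' holds; days of controlled-substance discrepancy outstanding 14 > 10 → not met
6. compounding area certification 247 days ago vs limit 270 → met
7. board of pharmacy inspection 590 days ago vs limit 540 → not met
8. professional liability coverage $1,725,000 ≥ $1,700,000 → met
9. refrigeration temperature log review 187 days ago vs limit 180 → not met
10. condition 'offers immunizations' holds; patient counseling notice present → met
11. drug-loss surety bond $125,000 ≥ $110,000 → met
12. expired-stock purge 55 days ago vs limit 60 → met
Not met: 6 of 12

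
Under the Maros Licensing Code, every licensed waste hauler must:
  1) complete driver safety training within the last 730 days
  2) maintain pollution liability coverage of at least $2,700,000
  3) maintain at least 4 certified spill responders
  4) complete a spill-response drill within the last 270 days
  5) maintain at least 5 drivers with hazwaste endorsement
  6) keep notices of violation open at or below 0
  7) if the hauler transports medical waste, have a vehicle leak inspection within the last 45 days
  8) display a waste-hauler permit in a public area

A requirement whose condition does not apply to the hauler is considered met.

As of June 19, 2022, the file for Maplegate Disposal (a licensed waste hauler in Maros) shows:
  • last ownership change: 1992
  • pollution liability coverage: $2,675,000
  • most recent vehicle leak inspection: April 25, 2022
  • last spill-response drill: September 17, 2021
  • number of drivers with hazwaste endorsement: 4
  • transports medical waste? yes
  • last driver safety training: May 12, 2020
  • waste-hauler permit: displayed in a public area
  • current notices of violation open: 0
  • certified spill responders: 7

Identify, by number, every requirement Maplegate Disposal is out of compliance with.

1, 2, 4, 5, 7

1. driver safety training 768 days ago vs limit 730 → not met
2. pollution liability coverage $2,675,000 < $2,700,000 → not met
3. certified spill responders 7 ≥ 4 → met
4. spill-response drill 275 days ago vs limit 270 → not met
5. drivers with hazwaste endorsement 4 < 5 → not met
6. notices of violation open 0 ≤ 0 → met
7. condition 'transports medical waste' holds; vehicle leak inspection 55 days ago vs limit 45 → not met
8. waste-hauler permit present → met
Not met: 1, 2, 4, 5, 7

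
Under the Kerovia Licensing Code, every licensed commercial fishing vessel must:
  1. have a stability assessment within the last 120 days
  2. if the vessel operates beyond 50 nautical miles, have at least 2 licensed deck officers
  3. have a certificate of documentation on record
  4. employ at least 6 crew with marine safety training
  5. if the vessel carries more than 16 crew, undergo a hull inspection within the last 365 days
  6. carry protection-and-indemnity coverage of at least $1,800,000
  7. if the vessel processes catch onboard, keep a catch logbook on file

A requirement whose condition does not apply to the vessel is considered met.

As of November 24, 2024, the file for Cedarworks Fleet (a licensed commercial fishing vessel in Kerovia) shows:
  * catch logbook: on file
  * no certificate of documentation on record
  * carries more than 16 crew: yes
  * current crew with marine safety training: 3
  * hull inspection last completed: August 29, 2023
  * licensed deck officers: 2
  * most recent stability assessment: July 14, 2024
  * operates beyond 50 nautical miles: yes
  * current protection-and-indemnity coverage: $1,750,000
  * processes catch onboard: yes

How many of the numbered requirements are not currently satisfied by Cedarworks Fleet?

5

1. stability assessment 133 days ago vs limit 120 → not met
2. condition 'operates beyond 50 nautical miles' holds; licensed deck officers 2 ≥ 2 → met
3. certificate of documentation absent → not met
4. crew with marine safety training 3 < 6 → not met
5. condition 'carries more than 16 crew' holds; hull inspection 453 days ago vs limit 365 → not met
6. protection-and-indemnity coverage $1,750,000 < $1,800,000 → not met
7. condition 'processes catch onboard' holds; catch logbook present → met
Not met: 5 of 7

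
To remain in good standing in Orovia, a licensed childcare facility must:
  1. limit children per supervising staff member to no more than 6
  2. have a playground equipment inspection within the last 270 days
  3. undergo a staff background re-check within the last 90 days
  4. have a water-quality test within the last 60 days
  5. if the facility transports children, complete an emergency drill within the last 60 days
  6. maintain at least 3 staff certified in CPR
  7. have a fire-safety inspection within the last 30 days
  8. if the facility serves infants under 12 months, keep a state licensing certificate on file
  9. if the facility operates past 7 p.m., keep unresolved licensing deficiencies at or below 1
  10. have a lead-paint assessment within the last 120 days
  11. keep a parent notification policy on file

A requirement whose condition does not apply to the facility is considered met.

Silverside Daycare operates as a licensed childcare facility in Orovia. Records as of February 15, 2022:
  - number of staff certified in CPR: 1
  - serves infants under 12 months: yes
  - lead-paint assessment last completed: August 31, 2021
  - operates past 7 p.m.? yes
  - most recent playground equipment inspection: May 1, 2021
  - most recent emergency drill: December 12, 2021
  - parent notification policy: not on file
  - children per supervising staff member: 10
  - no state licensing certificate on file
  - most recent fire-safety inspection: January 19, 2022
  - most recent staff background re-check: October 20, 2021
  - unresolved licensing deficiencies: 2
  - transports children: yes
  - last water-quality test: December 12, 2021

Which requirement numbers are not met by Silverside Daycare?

1, 2, 3, 4, 5, 6, 8, 9, 10, 11

1. children per supervising staff member 10 > 6 → not met
2. playground equipment inspection 290 days ago vs limit 270 → not met
3. staff background re-check 118 days ago vs limit 90 → not met
4. water-quality test 65 days ago vs limit 60 → not met
5. condition 'transports children' holds; emergency drill 65 days ago vs limit 60 → not met
6. staff certified in CPR 1 < 3 → not met
7. fire-safety inspection 27 days ago vs limit 30 → met
8. condition 'serves infants under 12 months' holds; state licensing certificate absent → not met
9. condition 'operates past 7 p.m.' holds; unresolved licensing deficiencies 2 > 1 → not met
10. lead-paint assessment 168 days ago vs limit 120 → not met
11. parent notification policy absent → not met
Not met: 1, 2, 3, 4, 5, 6, 8, 9, 10, 11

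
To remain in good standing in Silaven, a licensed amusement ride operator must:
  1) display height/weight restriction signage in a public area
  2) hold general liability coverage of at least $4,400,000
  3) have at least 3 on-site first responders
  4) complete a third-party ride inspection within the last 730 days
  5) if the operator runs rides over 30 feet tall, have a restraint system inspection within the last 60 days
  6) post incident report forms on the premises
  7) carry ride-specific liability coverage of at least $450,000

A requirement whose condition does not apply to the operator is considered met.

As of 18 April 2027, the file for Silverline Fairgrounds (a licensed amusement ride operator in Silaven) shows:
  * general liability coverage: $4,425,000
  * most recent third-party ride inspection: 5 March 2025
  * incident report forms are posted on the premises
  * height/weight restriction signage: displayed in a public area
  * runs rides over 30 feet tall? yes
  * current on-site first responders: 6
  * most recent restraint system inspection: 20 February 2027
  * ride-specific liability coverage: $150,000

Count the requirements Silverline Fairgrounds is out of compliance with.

1. height/weight restriction signage present → met
2. general liability coverage $4,425,000 ≥ $4,400,000 → met
3. on-site first responders 6 ≥ 3 → met
4. third-party ride inspection 774 days ago vs limit 730 → not met
5. condition 'runs rides over 30 feet tall' holds; restraint system inspection 57 days ago vs limit 60 → met
6. incident report forms present → met
7. ride-specific liability coverage $150,000 < $450,000 → not met
Not met: 2 of 7

2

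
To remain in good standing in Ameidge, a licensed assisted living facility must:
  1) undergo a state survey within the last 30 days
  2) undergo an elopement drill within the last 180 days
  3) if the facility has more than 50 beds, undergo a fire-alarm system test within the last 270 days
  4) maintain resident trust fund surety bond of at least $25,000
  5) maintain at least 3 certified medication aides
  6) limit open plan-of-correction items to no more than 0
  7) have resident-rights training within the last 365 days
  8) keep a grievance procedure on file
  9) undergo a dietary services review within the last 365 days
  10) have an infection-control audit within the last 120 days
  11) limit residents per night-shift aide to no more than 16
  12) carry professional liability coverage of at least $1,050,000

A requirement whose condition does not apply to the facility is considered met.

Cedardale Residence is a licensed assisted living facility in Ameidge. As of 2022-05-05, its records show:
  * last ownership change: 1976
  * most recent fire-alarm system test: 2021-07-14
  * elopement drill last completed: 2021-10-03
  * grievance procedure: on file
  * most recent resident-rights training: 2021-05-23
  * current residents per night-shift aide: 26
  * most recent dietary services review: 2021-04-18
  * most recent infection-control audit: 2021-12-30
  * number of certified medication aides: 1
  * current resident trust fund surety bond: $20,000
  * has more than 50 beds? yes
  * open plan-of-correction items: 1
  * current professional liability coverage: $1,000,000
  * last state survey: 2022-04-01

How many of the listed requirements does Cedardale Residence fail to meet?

10

1. state survey 34 days ago vs limit 30 → not met
2. elopement drill 214 days ago vs limit 180 → not met
3. condition 'has more than 50 beds' holds; fire-alarm system test 295 days ago vs limit 270 → not met
4. resident trust fund surety bond $20,000 < $25,000 → not met
5. certified medication aides 1 < 3 → not met
6. open plan-of-correction items 1 > 0 → not met
7. resident-rights training 347 days ago vs limit 365 → met
8. grievance procedure present → met
9. dietary services review 382 days ago vs limit 365 → not met
10. infection-control audit 126 days ago vs limit 120 → not met
11. residents per night-shift aide 26 > 16 → not met
12. professional liability coverage $1,000,000 < $1,050,000 → not met
Not met: 10 of 12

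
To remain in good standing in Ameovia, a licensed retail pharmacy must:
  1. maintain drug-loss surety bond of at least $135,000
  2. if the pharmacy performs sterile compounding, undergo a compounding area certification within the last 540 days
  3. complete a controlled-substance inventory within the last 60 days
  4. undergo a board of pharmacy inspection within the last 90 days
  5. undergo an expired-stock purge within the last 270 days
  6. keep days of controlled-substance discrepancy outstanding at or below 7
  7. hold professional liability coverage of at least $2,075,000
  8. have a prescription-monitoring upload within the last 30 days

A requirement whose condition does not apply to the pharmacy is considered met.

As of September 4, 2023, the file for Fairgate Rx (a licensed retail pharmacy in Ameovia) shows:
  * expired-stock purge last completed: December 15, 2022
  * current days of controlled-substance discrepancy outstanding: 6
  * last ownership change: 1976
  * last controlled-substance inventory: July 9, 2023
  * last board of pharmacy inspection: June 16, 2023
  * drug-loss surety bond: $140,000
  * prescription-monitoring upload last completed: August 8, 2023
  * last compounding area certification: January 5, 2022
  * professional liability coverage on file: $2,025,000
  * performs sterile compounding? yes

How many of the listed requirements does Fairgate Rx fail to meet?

1. drug-loss surety bond $140,000 ≥ $135,000 → met
2. condition 'performs sterile compounding' holds; compounding area certification 607 days ago vs limit 540 → not met
3. controlled-substance inventory 57 days ago vs limit 60 → met
4. board of pharmacy inspection 80 days ago vs limit 90 → met
5. expired-stock purge 263 days ago vs limit 270 → met
6. days of controlled-substance discrepancy outstanding 6 ≤ 7 → met
7. professional liability coverage $2,025,000 < $2,075,000 → not met
8. prescription-monitoring upload 27 days ago vs limit 30 → met
Not met: 2 of 8

2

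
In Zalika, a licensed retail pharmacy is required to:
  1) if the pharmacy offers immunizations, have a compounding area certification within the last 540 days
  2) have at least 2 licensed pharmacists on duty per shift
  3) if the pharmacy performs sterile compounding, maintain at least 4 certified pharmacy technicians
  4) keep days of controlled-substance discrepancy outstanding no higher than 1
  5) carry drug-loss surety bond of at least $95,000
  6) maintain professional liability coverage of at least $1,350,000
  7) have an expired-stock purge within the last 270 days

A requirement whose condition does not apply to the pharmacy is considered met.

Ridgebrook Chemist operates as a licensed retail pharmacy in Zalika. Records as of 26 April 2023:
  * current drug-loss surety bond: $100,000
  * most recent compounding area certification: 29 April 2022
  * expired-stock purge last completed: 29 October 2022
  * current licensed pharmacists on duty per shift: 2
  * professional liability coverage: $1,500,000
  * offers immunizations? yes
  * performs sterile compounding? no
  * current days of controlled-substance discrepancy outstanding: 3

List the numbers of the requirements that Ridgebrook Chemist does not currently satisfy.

1. condition 'offers immunizations' holds; compounding area certification 362 days ago vs limit 540 → met
2. licensed pharmacists on duty per shift 2 ≥ 2 → met
3. condition 'performs sterile compounding' does not hold → requirement n/a → met
4. days of controlled-substance discrepancy outstanding 3 > 1 → not met
5. drug-loss surety bond $100,000 ≥ $95,000 → met
6. professional liability coverage $1,500,000 ≥ $1,350,000 → met
7. expired-stock purge 179 days ago vs limit 270 → met
Not met: 4

4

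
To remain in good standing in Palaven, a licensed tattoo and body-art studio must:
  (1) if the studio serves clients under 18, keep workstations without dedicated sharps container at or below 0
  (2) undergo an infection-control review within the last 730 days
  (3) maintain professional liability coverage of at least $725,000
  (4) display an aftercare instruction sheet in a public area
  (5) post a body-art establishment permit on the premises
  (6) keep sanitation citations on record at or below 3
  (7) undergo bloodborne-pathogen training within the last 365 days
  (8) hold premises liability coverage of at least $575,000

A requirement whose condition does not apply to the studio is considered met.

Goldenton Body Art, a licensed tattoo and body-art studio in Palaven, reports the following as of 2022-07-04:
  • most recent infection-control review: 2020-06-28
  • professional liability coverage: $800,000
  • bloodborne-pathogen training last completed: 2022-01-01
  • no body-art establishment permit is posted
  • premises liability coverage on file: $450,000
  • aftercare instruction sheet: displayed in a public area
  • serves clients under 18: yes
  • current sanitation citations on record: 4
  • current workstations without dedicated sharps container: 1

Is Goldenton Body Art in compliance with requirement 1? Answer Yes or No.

1. condition 'serves clients under 18' holds; workstations without dedicated sharps container 1 > 0 → not met

No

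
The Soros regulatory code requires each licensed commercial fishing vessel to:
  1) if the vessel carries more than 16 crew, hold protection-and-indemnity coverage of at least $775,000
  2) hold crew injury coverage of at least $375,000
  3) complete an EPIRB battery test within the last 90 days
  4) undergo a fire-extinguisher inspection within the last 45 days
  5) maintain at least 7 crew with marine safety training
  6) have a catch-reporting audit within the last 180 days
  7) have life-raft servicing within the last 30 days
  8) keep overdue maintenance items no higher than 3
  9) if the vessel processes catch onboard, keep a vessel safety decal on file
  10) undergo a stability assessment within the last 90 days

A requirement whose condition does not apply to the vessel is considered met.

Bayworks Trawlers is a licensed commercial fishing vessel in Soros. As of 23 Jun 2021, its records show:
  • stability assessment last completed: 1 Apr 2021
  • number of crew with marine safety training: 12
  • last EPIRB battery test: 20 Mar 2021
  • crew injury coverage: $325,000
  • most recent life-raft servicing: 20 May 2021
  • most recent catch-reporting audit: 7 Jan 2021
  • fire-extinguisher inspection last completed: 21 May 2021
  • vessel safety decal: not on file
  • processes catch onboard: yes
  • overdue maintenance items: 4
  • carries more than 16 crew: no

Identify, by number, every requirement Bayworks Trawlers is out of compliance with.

2, 3, 7, 8, 9

1. condition 'carries more than 16 crew' does not hold → requirement n/a → met
2. crew injury coverage $325,000 < $375,000 → not met
3. EPIRB battery test 95 days ago vs limit 90 → not met
4. fire-extinguisher inspection 33 days ago vs limit 45 → met
5. crew with marine safety training 12 ≥ 7 → met
6. catch-reporting audit 167 days ago vs limit 180 → met
7. life-raft servicing 34 days ago vs limit 30 → not met
8. overdue maintenance items 4 > 3 → not met
9. condition 'processes catch onboard' holds; vessel safety decal absent → not met
10. stability assessment 83 days ago vs limit 90 → met
Not met: 2, 3, 7, 8, 9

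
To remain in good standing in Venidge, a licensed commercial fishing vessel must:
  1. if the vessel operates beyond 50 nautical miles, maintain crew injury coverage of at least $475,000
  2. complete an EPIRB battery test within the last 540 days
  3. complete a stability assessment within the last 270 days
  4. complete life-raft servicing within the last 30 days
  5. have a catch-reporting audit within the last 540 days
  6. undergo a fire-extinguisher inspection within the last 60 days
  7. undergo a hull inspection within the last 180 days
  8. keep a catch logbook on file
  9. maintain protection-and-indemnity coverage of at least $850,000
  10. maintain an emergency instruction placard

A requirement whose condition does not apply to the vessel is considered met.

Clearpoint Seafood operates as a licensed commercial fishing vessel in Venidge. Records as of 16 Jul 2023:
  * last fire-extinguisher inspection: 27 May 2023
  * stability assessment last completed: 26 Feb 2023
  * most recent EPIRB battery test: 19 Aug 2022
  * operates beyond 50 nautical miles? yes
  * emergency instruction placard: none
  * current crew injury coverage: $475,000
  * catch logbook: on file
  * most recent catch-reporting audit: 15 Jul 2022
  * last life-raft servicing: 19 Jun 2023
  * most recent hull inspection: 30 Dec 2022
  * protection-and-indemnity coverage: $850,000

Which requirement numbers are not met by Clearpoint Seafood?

1. condition 'operates beyond 50 nautical miles' holds; crew injury coverage $475,000 ≥ $475,000 → met
2. EPIRB battery test 331 days ago vs limit 540 → met
3. stability assessment 140 days ago vs limit 270 → met
4. life-raft servicing 27 days ago vs limit 30 → met
5. catch-reporting audit 366 days ago vs limit 540 → met
6. fire-extinguisher inspection 50 days ago vs limit 60 → met
7. hull inspection 198 days ago vs limit 180 → not met
8. catch logbook present → met
9. protection-and-indemnity coverage $850,000 ≥ $850,000 → met
10. emergency instruction placard absent → not met
Not met: 7, 10

7, 10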